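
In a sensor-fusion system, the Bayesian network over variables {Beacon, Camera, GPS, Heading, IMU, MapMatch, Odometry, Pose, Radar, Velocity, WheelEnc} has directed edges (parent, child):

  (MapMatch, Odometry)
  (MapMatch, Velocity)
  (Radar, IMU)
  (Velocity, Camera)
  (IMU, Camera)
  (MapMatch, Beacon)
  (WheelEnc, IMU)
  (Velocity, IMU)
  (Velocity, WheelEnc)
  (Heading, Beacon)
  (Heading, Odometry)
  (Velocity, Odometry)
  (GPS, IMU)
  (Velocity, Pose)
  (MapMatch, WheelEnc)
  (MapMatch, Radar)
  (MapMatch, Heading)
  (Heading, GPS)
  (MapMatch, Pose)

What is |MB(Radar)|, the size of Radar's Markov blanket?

A node's Markov blanket = Pa ∪ Ch ∪ (parents of Ch other than the node itself).
Pa(Radar) = {MapMatch}.
Radar's children: IMU.
Parents of each child, excluding Radar:
  parents(IMU) \ {Radar} = {GPS, Velocity, WheelEnc}.
MB(Radar) = {GPS, IMU, MapMatch, Velocity, WheelEnc}, which has 5 nodes.

5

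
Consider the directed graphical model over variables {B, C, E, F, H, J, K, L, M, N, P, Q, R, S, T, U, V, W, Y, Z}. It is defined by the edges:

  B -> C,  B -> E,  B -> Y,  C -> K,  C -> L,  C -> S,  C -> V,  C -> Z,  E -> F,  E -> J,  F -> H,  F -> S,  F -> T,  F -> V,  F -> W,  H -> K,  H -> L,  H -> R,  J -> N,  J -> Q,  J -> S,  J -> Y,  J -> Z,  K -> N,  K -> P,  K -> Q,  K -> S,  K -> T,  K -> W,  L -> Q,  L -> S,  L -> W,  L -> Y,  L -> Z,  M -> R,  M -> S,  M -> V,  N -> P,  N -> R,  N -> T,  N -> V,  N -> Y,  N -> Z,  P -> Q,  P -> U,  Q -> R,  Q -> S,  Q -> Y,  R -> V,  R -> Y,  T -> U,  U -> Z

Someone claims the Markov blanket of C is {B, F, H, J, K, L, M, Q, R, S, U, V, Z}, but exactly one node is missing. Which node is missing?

N

C's parents: B.
C's children: K, L, S, V, Z.
Other parents of C's children:
  K's other parent is H.
  L's other parent is H.
  S also has parents F, J, K, L, M, Q.
  parents(V) \ {C} = {F, M, N, R}.
  Z also has parents J, L, N, U.
MB(C) = {B, F, H, J, K, L, M, N, Q, R, S, U, V, Z}.
Comparing with the claimed set, N is missing.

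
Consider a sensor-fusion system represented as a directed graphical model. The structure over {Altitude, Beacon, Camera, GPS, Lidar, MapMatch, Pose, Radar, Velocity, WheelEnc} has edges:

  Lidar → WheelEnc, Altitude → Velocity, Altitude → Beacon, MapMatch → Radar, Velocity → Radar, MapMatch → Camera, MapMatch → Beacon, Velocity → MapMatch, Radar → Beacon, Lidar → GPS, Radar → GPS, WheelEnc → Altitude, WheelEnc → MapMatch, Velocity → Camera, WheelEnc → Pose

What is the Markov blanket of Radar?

{Altitude, Beacon, GPS, Lidar, MapMatch, Velocity}

Children of Radar: Beacon, GPS.
Radar has parents MapMatch, Velocity.
Parents of each child, excluding Radar:
  GPS's other parent is Lidar.
  Beacon's other parents are Altitude, MapMatch.
Union: {MapMatch, Velocity} ∪ {Beacon, GPS} ∪ {Altitude, Lidar, MapMatch} = {Altitude, Beacon, GPS, Lidar, MapMatch, Velocity}.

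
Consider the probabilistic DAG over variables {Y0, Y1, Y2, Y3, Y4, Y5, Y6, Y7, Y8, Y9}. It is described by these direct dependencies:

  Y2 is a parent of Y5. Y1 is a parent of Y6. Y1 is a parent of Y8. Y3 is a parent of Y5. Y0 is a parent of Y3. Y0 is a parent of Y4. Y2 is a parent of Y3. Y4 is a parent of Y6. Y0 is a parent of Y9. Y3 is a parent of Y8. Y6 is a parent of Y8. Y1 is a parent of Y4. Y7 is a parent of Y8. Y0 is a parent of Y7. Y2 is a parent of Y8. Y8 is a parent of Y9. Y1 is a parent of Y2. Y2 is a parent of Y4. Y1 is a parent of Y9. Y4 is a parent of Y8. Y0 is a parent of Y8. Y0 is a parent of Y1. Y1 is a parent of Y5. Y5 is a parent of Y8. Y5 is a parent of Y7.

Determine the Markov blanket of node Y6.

By definition, MB(Y6) is built from Y6's parents, Y6's children, and the co-parents of Y6.
Y6's children: Y8.
Parents of Y6: Y1, Y4.
Co-parents of Y6 (other parents of its children):
  Y8: Y0, Y1, Y2, Y3, Y4, Y5, Y7
MB(Y6) = {Y0, Y1, Y2, Y3, Y4, Y5, Y7, Y8}.

{Y0, Y1, Y2, Y3, Y4, Y5, Y7, Y8}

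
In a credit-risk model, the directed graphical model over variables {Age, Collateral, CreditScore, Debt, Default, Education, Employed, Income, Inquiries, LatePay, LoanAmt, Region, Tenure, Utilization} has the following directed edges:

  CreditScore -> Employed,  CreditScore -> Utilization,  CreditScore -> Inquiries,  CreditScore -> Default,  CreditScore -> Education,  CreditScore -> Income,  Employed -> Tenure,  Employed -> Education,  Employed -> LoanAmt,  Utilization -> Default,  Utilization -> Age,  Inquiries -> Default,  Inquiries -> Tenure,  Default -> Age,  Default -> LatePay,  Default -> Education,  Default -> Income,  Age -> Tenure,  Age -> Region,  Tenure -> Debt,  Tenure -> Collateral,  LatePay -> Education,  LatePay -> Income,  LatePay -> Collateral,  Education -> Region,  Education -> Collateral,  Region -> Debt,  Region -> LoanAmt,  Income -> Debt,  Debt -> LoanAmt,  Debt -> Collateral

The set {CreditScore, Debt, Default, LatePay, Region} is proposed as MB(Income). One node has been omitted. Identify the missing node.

Recall MB(v) = parents ∪ children ∪ spouses, where spouses are the other parents of v's children.
Income's children: Debt.
Income has parents CreditScore, Default, LatePay.
Co-parents of Income (other parents of its children):
  Debt's other parents are Region, Tenure.
MB(Income) = {CreditScore, Debt, Default, LatePay, Region, Tenure}.
Comparing with the claimed set, Tenure is missing.

Tenure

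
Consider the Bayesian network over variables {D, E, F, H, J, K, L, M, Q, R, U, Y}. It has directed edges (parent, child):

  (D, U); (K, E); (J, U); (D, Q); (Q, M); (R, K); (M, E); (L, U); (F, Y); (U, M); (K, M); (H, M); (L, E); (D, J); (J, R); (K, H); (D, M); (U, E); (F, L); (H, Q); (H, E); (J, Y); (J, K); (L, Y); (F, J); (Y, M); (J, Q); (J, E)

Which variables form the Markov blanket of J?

Parents of J: D, F.
J has children E, K, Q, R, U, Y.
Parents of each child, excluding J:
  R: —
  K: R
  U: D, L
  Y: F, L
  Q: D, H
  E: H, K, L, M, U
MB(J) = {D, E, F, H, K, L, M, Q, R, U, Y}.

{D, E, F, H, K, L, M, Q, R, U, Y}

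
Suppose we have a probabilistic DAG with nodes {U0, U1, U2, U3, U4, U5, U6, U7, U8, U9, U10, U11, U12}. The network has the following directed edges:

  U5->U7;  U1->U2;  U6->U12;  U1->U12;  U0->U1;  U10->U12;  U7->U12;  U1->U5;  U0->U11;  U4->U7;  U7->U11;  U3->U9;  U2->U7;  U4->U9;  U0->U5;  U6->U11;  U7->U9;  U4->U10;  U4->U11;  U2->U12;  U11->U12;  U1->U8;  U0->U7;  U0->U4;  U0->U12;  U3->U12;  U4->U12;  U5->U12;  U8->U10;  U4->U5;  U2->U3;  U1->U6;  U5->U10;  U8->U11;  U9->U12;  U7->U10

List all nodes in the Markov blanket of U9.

{U0, U1, U2, U3, U4, U5, U6, U7, U10, U11, U12}

The Markov blanket of a node is its parents, its children, and the other parents of its children.
U9 has parents U3, U4, U7.
U9 has child U12.
Other parents of U9's children:
  parents(U12) \ {U9} = {U0, U1, U2, U3, U4, U5, U6, U7, U10, U11}.
MB(U9) = {U0, U1, U2, U3, U4, U5, U6, U7, U10, U11, U12}.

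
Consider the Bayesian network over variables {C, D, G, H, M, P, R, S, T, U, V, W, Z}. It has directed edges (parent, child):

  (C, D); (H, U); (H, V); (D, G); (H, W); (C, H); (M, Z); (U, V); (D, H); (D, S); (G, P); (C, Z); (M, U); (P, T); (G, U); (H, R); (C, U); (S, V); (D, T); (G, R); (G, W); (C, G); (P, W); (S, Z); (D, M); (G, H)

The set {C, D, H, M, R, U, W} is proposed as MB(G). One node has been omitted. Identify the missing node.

P

Recall MB(v) = parents ∪ children ∪ spouses, where spouses are the other parents of v's children.
Children of G: H, P, R, U, W.
G has parents C, D.
Other parents of G's children:
  parents(H) \ {G} = {C, D}.
  P has no other parent.
  R also has parent H.
  parents(U) \ {G} = {C, H, M}.
  W's other parents are H, P.
MB(G) = {C, D, H, M, P, R, U, W}.
Comparing with the claimed set, P is missing.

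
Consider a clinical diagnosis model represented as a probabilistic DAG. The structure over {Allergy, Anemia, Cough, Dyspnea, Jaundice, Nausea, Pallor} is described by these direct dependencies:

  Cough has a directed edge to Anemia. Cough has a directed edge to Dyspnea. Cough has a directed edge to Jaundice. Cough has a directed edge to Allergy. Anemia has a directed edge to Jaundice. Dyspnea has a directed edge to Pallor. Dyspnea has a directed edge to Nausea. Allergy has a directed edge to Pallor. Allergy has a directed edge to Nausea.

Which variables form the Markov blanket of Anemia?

Anemia has parent Cough.
Children of Anemia: Jaundice.
For each child, the remaining parents (spouses of Anemia):
  Jaundice: Cough
MB(Anemia) = {Cough, Jaundice}.

{Cough, Jaundice}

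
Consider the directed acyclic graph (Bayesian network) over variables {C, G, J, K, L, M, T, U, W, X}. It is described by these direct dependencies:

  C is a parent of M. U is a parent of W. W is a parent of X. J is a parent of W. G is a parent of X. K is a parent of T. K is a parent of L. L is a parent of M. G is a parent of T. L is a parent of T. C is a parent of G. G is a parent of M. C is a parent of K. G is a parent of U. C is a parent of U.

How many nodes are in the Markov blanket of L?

Pa(L) = {K}.
Children of L: M, T.
Parents of each child, excluding L:
  M: C, G
  T: G, K
MB(L) = {C, G, K, M, T}, which has 5 nodes.

5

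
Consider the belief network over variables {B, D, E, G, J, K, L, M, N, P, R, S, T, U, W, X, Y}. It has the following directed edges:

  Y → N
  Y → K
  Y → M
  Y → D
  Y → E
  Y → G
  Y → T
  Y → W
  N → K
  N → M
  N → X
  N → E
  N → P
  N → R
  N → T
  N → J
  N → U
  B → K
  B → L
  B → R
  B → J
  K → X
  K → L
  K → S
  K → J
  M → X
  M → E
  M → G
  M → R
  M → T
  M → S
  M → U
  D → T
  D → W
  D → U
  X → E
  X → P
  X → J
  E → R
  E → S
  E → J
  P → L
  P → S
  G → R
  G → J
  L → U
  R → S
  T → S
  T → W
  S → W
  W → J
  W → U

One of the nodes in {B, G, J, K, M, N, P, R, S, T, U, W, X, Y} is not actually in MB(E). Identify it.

U

Parents of E: M, N, X, Y.
E has children J, R, S.
For each child, the remaining parents (spouses of E):
  R's other parents are B, G, M, N.
  parents(S) \ {E} = {K, M, P, R, T}.
  J also has parents B, G, K, N, W, X.
MB(E) = {B, G, J, K, M, N, P, R, S, T, W, X, Y}.
U is neither a parent, child, nor co-parent of E, so it does not belong.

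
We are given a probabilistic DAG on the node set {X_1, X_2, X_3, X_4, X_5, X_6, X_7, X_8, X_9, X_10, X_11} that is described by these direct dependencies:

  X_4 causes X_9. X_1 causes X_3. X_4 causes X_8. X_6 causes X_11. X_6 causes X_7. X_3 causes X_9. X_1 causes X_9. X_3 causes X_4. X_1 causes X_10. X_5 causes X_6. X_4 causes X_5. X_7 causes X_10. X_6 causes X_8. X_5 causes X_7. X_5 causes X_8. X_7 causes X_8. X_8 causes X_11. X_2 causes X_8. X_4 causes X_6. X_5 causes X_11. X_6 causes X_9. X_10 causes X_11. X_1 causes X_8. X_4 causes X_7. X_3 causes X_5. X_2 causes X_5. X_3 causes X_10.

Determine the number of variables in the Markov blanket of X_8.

X_8's parents: X_1, X_2, X_4, X_5, X_6, X_7.
Ch(X_8) = {X_11}.
Co-parents of X_8 (other parents of its children):
  parents(X_11) \ {X_8} = {X_5, X_6, X_10}.
MB(X_8) = {X_1, X_2, X_4, X_5, X_6, X_7, X_10, X_11}, which has 8 nodes.

8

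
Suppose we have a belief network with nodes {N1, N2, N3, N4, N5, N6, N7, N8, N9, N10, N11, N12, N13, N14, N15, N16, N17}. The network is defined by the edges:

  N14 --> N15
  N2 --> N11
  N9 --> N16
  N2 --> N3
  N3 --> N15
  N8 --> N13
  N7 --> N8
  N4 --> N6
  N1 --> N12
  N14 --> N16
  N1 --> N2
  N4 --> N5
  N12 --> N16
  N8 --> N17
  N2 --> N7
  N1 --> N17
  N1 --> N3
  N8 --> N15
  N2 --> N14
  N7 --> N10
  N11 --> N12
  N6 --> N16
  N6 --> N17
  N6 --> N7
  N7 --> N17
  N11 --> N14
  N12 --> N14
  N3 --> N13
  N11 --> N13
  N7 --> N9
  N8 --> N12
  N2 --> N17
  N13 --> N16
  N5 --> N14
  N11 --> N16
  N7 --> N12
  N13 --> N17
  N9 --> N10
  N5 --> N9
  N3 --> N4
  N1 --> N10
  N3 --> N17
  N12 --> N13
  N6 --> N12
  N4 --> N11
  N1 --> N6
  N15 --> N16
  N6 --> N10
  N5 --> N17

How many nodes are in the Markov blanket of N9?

A node's Markov blanket = Pa ∪ Ch ∪ (parents of Ch other than the node itself).
Pa(N9) = {N5, N7}.
Ch(N9) = {N10, N16}.
For each child, the remaining parents (spouses of N9):
  N10: N1, N6, N7
  N16: N6, N11, N12, N13, N14, N15
MB(N9) = {N1, N5, N6, N7, N10, N11, N12, N13, N14, N15, N16}, which has 11 nodes.

11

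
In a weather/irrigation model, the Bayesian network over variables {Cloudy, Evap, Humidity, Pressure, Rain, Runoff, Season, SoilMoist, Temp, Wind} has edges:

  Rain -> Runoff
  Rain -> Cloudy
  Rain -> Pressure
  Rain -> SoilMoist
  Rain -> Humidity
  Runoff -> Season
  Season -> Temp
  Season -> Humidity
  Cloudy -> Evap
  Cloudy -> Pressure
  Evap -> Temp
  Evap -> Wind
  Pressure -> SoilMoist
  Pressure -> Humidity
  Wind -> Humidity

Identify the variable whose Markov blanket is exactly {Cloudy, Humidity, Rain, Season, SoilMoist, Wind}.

The target node must have every member of {Cloudy, Humidity, Rain, Season, SoilMoist, Wind} as a parent, child, or co-parent, and no others.
Parents of Pressure: Cloudy, Rain; children: Humidity, SoilMoist; co-parents: Rain, Season, Wind.
These exactly cover the given set, so the node is Pressure.

Pressure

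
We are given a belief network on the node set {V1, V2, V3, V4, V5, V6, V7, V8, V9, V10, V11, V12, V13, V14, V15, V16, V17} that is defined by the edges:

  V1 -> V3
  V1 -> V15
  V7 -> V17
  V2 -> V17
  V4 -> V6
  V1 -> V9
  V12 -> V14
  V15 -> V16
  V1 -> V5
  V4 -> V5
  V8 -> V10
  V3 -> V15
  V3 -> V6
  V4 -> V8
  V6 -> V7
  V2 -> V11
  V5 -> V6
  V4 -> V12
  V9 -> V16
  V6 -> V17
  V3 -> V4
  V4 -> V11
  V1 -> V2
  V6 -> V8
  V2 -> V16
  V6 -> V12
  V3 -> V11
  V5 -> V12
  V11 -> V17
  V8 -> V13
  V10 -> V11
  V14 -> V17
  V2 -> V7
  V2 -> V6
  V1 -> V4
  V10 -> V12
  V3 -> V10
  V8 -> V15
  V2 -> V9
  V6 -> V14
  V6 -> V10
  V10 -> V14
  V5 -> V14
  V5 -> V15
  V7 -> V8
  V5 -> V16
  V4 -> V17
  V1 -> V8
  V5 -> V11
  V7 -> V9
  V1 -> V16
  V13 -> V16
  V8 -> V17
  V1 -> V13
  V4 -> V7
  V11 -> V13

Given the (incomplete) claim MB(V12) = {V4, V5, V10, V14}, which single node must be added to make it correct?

V6

By definition, MB(V12) is built from V12's parents, V12's children, and the co-parents of V12.
Children of V12: V14.
Pa(V12) = {V4, V5, V6, V10}.
Co-parents of V12 (other parents of its children):
  V14 also has parents V5, V6, V10.
MB(V12) = {V4, V5, V6, V10, V14}.
Comparing with the claimed set, V6 is missing.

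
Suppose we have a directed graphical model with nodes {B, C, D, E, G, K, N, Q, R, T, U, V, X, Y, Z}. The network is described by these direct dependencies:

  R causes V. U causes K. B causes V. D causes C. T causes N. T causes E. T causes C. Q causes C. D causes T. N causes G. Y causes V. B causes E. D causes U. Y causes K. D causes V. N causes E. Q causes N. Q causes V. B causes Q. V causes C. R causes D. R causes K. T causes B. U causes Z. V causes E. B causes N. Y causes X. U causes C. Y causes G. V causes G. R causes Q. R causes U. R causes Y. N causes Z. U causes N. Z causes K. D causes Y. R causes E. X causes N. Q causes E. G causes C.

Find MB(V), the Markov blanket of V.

{B, C, D, E, G, N, Q, R, T, U, Y}

Pa(V) = {B, D, Q, R, Y}.
Children of V: C, E, G.
Co-parents of V (other parents of its children):
  G also has parents N, Y.
  C's other parents are D, G, Q, T, U.
  E's other parents are B, N, Q, R, T.
MB(V) = {B, C, D, E, G, N, Q, R, T, U, Y}.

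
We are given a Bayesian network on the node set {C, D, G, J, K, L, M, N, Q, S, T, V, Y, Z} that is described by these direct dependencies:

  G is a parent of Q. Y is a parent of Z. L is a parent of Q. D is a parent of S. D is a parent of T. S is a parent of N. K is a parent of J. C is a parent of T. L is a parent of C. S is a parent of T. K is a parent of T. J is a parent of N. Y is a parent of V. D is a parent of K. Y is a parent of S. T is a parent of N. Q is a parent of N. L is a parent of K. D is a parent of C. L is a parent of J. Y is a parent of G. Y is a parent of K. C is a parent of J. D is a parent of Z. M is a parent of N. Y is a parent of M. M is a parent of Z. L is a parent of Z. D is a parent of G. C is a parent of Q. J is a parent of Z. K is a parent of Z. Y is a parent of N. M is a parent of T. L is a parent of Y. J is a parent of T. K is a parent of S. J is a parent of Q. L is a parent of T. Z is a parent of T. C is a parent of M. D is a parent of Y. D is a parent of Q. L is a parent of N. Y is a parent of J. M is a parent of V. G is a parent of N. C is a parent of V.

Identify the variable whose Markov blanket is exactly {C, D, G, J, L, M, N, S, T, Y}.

The target node must have every member of {C, D, G, J, L, M, N, S, T, Y} as a parent, child, or co-parent, and no others.
Parents of Q: C, D, G, J, L; children: N; co-parents: G, J, L, M, S, T, Y.
These exactly cover the given set, so the node is Q.

Q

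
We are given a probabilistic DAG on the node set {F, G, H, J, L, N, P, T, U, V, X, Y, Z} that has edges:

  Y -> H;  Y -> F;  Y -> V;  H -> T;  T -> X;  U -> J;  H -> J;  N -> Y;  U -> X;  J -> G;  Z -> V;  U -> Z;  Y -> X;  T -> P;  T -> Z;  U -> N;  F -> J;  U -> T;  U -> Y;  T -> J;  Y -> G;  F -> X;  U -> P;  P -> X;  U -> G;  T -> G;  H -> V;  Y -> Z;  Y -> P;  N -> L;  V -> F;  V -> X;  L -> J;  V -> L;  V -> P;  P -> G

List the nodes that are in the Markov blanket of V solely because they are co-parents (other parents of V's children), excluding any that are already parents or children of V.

{N, T, U}

Children of V: F, L, P, X.
  parents(F) \ {V} = {Y}.
  parents(P) \ {V} = {T, U, Y}.
  parents(L) \ {V} = {N}.
  parents(X) \ {V} = {F, P, T, U, Y}.
Excluding nodes already adjacent to V (F, H, L, P, X, Y, Z), the co-parent-only contribution is {N, T, U}.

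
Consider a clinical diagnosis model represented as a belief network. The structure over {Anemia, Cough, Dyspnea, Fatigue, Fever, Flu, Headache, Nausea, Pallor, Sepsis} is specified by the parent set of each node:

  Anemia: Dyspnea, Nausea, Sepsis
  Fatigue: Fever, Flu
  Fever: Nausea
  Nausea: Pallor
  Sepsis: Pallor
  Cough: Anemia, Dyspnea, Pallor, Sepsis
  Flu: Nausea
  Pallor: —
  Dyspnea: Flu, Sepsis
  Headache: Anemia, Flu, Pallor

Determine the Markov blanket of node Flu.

{Anemia, Dyspnea, Fatigue, Fever, Headache, Nausea, Pallor, Sepsis}

Flu has children Dyspnea, Fatigue, Headache.
Pa(Flu) = {Nausea}.
For each child, the remaining parents (spouses of Flu):
  parents(Dyspnea) \ {Flu} = {Sepsis}.
  parents(Headache) \ {Flu} = {Anemia, Pallor}.
  parents(Fatigue) \ {Flu} = {Fever}.
So the Markov blanket of Flu is {Anemia, Dyspnea, Fatigue, Fever, Headache, Nausea, Pallor, Sepsis}.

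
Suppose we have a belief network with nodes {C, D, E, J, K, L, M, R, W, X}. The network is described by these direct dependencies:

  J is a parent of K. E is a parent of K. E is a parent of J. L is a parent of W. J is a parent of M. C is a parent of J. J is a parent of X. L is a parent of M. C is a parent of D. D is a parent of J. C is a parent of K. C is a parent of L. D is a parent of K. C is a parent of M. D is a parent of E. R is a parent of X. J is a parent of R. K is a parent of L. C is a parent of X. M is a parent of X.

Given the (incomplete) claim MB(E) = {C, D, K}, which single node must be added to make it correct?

The Markov blanket of a node is its parents, its children, and the other parents of its children.
Parents of E: D.
E has children J, K.
Parents of each child, excluding E:
  J also has parents C, D.
  K also has parents C, D, J.
MB(E) = {C, D, J, K}.
Comparing with the claimed set, J is missing.

J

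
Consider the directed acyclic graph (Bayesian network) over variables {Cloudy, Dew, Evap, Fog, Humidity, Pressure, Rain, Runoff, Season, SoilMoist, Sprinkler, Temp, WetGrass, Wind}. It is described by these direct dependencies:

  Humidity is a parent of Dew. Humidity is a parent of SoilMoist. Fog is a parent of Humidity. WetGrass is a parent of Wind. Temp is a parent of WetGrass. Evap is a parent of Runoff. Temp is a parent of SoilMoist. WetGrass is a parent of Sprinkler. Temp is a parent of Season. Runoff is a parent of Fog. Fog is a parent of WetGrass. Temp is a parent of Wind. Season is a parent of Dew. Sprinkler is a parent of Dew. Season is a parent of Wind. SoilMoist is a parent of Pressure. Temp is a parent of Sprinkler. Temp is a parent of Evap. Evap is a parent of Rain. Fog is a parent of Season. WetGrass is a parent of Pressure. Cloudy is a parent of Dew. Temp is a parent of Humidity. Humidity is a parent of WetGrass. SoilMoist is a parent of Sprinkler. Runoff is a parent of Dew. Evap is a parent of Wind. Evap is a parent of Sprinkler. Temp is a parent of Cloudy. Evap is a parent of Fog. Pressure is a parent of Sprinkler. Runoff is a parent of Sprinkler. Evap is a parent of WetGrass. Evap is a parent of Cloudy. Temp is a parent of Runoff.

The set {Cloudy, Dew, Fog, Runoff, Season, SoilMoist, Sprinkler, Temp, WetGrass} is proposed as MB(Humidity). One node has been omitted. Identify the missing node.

Evap

Pa(Humidity) = {Fog, Temp}.
Humidity has children Dew, SoilMoist, WetGrass.
Other parents of Humidity's children:
  WetGrass's other parents are Evap, Fog, Temp.
  SoilMoist's other parent is Temp.
  parents(Dew) \ {Humidity} = {Cloudy, Runoff, Season, Sprinkler}.
MB(Humidity) = {Cloudy, Dew, Evap, Fog, Runoff, Season, SoilMoist, Sprinkler, Temp, WetGrass}.
Comparing with the claimed set, Evap is missing.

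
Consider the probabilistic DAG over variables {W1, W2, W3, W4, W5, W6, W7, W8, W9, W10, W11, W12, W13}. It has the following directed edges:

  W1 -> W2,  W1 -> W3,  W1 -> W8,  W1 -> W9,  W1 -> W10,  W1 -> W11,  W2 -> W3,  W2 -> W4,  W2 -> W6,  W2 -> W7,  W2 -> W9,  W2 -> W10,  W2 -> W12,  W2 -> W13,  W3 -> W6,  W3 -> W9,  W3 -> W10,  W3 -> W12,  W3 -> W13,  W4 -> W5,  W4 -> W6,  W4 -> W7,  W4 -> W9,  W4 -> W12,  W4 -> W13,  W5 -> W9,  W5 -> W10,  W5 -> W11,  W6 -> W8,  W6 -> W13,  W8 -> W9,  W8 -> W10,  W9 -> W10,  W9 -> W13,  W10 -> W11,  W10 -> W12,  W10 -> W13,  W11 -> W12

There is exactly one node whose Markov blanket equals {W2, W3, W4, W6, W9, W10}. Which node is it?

W13

The target node must have every member of {W2, W3, W4, W6, W9, W10} as a parent, child, or co-parent, and no others.
Parents of W13: W2, W3, W4, W6, W9, W10; children: none; co-parents: none.
These exactly cover the given set, so the node is W13.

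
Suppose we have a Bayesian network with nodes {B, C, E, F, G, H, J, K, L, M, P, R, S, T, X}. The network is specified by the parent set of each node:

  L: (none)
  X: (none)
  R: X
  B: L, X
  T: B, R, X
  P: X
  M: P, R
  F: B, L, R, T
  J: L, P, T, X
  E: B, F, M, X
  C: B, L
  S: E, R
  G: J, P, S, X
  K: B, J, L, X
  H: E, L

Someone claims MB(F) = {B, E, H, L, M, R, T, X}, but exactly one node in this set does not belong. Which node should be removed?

F has parents B, L, R, T.
Children of F: E.
Other parents of F's children:
  E: B, M, X
MB(F) = {B, E, L, M, R, T, X}.
H is neither a parent, child, nor co-parent of F, so it does not belong.

H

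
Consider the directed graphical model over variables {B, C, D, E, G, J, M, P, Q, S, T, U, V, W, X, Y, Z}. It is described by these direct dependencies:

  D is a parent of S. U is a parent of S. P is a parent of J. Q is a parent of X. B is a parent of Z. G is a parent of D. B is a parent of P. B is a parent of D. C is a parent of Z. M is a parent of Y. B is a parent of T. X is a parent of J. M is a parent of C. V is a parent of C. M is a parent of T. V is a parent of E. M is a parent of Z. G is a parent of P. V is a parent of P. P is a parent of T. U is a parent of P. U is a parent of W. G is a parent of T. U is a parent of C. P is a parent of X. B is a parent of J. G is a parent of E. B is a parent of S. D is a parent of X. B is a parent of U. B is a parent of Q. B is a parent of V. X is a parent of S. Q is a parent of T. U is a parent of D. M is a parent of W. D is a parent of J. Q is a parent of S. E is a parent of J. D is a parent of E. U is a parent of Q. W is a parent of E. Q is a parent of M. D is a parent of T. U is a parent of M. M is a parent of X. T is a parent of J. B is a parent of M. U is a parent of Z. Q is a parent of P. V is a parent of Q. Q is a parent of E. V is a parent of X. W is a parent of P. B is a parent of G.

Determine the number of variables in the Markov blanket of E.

10

E has child J.
Parents of E: D, G, Q, V, W.
Co-parents of E (other parents of its children):
  J's other parents are B, D, P, T, X.
MB(E) = {B, D, G, J, P, Q, T, V, W, X}, which has 10 nodes.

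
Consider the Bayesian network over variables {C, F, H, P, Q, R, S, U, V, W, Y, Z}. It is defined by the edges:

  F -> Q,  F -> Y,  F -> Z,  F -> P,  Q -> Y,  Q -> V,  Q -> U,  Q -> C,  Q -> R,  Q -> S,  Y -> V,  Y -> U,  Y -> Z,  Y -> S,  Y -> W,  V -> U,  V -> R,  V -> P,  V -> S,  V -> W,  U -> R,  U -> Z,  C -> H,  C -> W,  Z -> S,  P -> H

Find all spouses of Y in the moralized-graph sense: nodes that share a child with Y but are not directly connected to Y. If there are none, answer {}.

{C}

Children of Y: S, U, V, W, Z.
  V also has parent Q.
  U's other parents are Q, V.
  Z also has parents F, U.
  S also has parents Q, V, Z.
  W also has parents C, V.
Excluding nodes already adjacent to Y (F, Q, S, U, V, W, Z), the co-parent-only contribution is {C}.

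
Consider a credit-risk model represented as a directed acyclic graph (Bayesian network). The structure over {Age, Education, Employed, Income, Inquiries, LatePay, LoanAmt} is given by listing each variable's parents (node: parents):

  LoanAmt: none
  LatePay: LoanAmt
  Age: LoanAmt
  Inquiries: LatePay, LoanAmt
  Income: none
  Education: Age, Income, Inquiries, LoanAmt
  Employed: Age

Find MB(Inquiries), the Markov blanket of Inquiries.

Parents of Inquiries: LatePay, LoanAmt.
Ch(Inquiries) = {Education}.
Parents of each child, excluding Inquiries:
  Education: Age, Income, LoanAmt
So the Markov blanket of Inquiries is {Age, Education, Income, LatePay, LoanAmt}.

{Age, Education, Income, LatePay, LoanAmt}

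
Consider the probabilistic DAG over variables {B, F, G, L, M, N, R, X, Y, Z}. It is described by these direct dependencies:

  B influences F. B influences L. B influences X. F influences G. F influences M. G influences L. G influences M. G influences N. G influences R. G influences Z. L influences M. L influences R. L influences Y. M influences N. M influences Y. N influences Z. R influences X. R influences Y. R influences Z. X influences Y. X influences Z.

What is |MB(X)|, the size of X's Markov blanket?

Recall MB(v) = parents ∪ children ∪ spouses, where spouses are the other parents of v's children.
X's parents: B, R.
X's children: Y, Z.
Other parents of X's children:
  Y's other parents are L, M, R.
  parents(Z) \ {X} = {G, N, R}.
MB(X) = {B, G, L, M, N, R, Y, Z}, which has 8 nodes.

8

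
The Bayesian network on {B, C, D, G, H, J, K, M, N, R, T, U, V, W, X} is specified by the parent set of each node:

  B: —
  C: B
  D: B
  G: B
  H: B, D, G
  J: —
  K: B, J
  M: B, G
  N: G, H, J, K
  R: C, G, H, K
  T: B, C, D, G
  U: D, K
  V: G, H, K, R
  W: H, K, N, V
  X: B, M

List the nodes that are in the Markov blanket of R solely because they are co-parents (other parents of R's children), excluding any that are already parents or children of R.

{}

Children of R: V.
  V also has parents G, H, K.
Excluding nodes already adjacent to R (C, G, H, K, V), the co-parent-only contribution is {}.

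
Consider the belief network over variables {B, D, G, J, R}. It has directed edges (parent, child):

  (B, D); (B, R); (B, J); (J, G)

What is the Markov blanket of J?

{B, G}

Recall MB(v) = parents ∪ children ∪ spouses, where spouses are the other parents of v's children.
J's parents: B.
J has child G.
Parents of each child, excluding J:
  G has no other parent.
Union: {B} ∪ {G} ∪ {} = {B, G}.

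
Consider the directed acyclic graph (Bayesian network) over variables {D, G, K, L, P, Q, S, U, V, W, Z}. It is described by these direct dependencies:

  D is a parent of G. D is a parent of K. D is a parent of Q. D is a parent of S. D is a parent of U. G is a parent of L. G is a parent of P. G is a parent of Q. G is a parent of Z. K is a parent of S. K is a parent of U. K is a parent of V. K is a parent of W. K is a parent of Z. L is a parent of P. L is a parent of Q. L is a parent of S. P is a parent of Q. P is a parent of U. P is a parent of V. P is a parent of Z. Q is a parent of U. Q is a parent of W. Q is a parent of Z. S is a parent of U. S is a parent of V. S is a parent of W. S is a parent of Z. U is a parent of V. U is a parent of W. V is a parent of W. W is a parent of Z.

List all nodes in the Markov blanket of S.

Recall MB(v) = parents ∪ children ∪ spouses, where spouses are the other parents of v's children.
Ch(S) = {U, V, W, Z}.
S has parents D, K, L.
Other parents of S's children:
  U: D, K, P, Q
  V: K, P, U
  W: K, Q, U, V
  Z: G, K, P, Q, W
MB(S) = {D, G, K, L, P, Q, U, V, W, Z}.

{D, G, K, L, P, Q, U, V, W, Z}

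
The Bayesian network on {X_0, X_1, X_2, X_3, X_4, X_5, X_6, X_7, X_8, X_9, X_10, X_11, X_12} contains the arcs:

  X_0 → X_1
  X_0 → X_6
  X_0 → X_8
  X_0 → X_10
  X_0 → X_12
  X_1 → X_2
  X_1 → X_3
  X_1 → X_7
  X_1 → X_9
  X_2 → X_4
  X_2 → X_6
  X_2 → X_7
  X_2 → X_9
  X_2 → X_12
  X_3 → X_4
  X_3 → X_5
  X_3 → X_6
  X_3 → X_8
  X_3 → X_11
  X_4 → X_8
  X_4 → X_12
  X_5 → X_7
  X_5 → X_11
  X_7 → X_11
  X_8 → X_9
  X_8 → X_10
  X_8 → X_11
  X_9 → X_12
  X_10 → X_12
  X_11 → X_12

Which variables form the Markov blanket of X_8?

{X_0, X_1, X_2, X_3, X_4, X_5, X_7, X_9, X_10, X_11}

X_8's children: X_9, X_10, X_11.
X_8's parents: X_0, X_3, X_4.
For each child, the remaining parents (spouses of X_8):
  X_9's other parents are X_1, X_2.
  X_10's other parent is X_0.
  X_11's other parents are X_3, X_5, X_7.
Union: {X_0, X_3, X_4} ∪ {X_9, X_10, X_11} ∪ {X_0, X_1, X_2, X_3, X_5, X_7} = {X_0, X_1, X_2, X_3, X_4, X_5, X_7, X_9, X_10, X_11}.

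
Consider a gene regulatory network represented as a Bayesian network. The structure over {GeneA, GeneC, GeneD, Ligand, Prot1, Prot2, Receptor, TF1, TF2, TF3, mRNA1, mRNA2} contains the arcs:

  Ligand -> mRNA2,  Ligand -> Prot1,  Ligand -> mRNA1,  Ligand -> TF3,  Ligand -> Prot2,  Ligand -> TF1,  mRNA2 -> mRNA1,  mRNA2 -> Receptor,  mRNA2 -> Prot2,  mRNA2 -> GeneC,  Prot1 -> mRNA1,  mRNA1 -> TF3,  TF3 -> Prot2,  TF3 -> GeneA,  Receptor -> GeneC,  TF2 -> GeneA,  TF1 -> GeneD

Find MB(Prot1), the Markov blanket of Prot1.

Prot1's parents: Ligand.
Ch(Prot1) = {mRNA1}.
Parents of each child, excluding Prot1:
  parents(mRNA1) \ {Prot1} = {Ligand, mRNA2}.
Union: {Ligand} ∪ {mRNA1} ∪ {Ligand, mRNA2} = {Ligand, mRNA1, mRNA2}.

{Ligand, mRNA1, mRNA2}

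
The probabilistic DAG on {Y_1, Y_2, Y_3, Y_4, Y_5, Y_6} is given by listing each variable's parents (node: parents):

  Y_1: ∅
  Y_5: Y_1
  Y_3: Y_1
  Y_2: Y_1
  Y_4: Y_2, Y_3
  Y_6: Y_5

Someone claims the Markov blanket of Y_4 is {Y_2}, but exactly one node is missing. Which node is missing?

Y_3

A node's Markov blanket = Pa ∪ Ch ∪ (parents of Ch other than the node itself).
Y_4's children: none.
Parents of Y_4: Y_2, Y_3.
Y_4 has no children, so there are no co-parents.
MB(Y_4) = {Y_2, Y_3}.
Comparing with the claimed set, Y_3 is missing.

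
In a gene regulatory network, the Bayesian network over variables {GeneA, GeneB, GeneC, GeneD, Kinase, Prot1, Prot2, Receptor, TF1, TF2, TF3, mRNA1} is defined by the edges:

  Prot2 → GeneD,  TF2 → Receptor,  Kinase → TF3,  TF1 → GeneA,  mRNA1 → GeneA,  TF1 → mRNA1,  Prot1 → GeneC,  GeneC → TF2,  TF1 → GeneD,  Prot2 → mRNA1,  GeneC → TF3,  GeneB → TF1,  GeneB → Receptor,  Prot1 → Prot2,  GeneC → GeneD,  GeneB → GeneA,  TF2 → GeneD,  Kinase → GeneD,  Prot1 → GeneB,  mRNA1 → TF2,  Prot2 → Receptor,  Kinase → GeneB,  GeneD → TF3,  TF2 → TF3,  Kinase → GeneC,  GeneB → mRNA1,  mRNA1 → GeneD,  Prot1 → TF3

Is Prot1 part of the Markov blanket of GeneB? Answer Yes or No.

Prot1 is a parent of GeneB.
So Prot1 ∈ MB(GeneB).

Yes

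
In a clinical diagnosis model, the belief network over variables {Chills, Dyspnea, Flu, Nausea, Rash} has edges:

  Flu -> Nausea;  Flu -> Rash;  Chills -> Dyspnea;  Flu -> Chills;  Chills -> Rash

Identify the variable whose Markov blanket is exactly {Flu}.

Nausea

The target node must have every member of {Flu} as a parent, child, or co-parent, and no others.
Parents of Nausea: Flu; children: none; co-parents: none.
These exactly cover the given set, so the node is Nausea.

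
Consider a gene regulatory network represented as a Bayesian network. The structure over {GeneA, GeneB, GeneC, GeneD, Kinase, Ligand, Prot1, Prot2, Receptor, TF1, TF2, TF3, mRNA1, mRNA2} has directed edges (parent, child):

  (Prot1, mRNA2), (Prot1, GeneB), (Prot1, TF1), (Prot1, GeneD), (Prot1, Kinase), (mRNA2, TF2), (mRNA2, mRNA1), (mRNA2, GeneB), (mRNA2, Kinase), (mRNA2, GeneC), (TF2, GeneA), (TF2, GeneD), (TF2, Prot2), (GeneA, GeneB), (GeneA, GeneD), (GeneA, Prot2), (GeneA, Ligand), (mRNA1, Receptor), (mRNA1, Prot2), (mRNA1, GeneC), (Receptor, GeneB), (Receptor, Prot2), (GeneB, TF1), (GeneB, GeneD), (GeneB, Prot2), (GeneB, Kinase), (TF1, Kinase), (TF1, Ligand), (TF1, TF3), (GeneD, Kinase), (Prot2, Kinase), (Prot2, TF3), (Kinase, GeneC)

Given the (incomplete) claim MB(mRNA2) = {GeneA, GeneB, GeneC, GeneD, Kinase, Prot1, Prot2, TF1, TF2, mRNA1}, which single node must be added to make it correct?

Parents of mRNA2: Prot1.
Children of mRNA2: GeneB, GeneC, Kinase, TF2, mRNA1.
Other parents of mRNA2's children:
  TF2: —
  mRNA1: —
  GeneB: GeneA, Prot1, Receptor
  Kinase: GeneB, GeneD, Prot1, Prot2, TF1
  GeneC: Kinase, mRNA1
MB(mRNA2) = {GeneA, GeneB, GeneC, GeneD, Kinase, Prot1, Prot2, Receptor, TF1, TF2, mRNA1}.
Comparing with the claimed set, Receptor is missing.

Receptor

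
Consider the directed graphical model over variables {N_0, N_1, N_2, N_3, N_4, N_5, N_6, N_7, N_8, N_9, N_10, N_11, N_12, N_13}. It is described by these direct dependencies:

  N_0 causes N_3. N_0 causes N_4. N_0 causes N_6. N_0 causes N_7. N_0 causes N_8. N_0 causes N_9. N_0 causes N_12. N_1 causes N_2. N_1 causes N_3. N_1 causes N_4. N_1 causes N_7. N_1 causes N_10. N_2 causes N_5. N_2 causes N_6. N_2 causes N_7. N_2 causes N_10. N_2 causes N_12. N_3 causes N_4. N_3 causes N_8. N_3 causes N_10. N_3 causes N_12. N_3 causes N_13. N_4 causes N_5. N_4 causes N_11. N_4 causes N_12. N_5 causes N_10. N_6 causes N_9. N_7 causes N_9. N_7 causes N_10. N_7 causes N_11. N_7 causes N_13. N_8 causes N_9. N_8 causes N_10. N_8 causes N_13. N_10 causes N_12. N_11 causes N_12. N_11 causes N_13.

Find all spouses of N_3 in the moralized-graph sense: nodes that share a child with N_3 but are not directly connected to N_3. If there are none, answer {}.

Children of N_3: N_4, N_8, N_10, N_12, N_13.
  N_4 also has parents N_0, N_1.
  N_8 also has parent N_0.
  N_10 also has parents N_1, N_2, N_5, N_7, N_8.
  parents(N_12) \ {N_3} = {N_0, N_2, N_4, N_10, N_11}.
  N_13 also has parents N_7, N_8, N_11.
Excluding nodes already adjacent to N_3 (N_0, N_1, N_4, N_8, N_10, N_12, N_13), the co-parent-only contribution is {N_2, N_5, N_7, N_11}.

{N_2, N_5, N_7, N_11}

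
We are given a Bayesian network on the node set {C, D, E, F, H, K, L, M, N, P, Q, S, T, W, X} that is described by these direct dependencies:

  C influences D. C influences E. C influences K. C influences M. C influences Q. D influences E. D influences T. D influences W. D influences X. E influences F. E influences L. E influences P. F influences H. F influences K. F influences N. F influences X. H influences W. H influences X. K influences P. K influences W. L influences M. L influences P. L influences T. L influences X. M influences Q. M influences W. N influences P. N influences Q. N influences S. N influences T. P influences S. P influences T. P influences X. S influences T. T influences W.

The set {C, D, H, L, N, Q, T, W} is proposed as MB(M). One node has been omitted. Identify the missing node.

Recall MB(v) = parents ∪ children ∪ spouses, where spouses are the other parents of v's children.
Pa(M) = {C, L}.
M's children: Q, W.
Co-parents of M (other parents of its children):
  Q also has parents C, N.
  parents(W) \ {M} = {D, H, K, T}.
MB(M) = {C, D, H, K, L, N, Q, T, W}.
Comparing with the claimed set, K is missing.

K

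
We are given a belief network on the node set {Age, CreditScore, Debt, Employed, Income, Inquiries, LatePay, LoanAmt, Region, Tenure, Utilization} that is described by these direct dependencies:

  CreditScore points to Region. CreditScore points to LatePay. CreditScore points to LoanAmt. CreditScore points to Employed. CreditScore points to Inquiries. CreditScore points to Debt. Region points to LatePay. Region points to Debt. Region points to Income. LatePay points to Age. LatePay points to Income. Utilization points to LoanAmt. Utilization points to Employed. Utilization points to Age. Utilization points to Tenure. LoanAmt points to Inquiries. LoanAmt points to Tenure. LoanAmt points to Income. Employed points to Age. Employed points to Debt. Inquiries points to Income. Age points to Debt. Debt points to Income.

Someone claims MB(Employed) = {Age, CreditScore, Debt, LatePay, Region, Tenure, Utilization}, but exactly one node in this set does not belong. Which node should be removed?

Tenure

Employed has parents CreditScore, Utilization.
Employed's children: Age, Debt.
Parents of each child, excluding Employed:
  Age: LatePay, Utilization
  Debt: Age, CreditScore, Region
MB(Employed) = {Age, CreditScore, Debt, LatePay, Region, Utilization}.
Tenure is neither a parent, child, nor co-parent of Employed, so it does not belong.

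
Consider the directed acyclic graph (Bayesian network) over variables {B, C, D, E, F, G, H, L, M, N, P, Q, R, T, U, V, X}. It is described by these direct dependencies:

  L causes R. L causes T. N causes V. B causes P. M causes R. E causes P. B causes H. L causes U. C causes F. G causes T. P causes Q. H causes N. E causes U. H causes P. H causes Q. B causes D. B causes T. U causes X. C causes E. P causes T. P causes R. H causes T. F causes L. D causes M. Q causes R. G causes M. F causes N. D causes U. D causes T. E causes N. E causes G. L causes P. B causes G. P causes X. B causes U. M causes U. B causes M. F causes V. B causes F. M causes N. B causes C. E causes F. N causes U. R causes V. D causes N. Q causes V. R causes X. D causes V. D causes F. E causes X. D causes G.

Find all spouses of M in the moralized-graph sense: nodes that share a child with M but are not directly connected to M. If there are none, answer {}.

Children of M: N, R, U.
  N also has parents D, E, F, H.
  R also has parents L, P, Q.
  parents(U) \ {M} = {B, D, E, L, N}.
Excluding nodes already adjacent to M (B, D, G, N, R, U), the co-parent-only contribution is {E, F, H, L, P, Q}.

{E, F, H, L, P, Q}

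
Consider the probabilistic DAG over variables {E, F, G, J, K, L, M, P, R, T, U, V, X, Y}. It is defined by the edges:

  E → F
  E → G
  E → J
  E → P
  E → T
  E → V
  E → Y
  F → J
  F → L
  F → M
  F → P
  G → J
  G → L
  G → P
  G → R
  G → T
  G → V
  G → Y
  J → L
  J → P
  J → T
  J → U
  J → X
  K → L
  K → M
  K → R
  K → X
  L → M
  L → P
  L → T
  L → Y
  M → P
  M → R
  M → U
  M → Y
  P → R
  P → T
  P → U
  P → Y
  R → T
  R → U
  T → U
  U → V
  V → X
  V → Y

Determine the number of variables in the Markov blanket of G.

By definition, MB(G) is built from G's parents, G's children, and the co-parents of G.
Parents of G: E.
G's children: J, L, P, R, T, V, Y.
Other parents of G's children:
  parents(J) \ {G} = {E, F}.
  L's other parents are F, J, K.
  parents(P) \ {G} = {E, F, J, L, M}.
  R also has parents K, M, P.
  T's other parents are E, J, L, P, R.
  parents(V) \ {G} = {E, U}.
  parents(Y) \ {G} = {E, L, M, P, V}.
MB(G) = {E, F, J, K, L, M, P, R, T, U, V, Y}, which has 12 nodes.

12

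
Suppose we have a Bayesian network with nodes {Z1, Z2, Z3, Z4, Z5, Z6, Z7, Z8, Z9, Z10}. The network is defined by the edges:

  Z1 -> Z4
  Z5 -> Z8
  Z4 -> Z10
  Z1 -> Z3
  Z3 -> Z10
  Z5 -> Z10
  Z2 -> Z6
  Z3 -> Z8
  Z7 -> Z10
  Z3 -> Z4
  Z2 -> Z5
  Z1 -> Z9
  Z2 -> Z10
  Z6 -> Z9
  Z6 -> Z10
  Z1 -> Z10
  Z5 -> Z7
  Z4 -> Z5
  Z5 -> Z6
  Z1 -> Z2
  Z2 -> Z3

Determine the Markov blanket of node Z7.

Z7's children: Z10.
Z7's parents: Z5.
Other parents of Z7's children:
  Z10: Z1, Z2, Z3, Z4, Z5, Z6
Taking the union gives {Z1, Z2, Z3, Z4, Z5, Z6, Z10}.

{Z1, Z2, Z3, Z4, Z5, Z6, Z10}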